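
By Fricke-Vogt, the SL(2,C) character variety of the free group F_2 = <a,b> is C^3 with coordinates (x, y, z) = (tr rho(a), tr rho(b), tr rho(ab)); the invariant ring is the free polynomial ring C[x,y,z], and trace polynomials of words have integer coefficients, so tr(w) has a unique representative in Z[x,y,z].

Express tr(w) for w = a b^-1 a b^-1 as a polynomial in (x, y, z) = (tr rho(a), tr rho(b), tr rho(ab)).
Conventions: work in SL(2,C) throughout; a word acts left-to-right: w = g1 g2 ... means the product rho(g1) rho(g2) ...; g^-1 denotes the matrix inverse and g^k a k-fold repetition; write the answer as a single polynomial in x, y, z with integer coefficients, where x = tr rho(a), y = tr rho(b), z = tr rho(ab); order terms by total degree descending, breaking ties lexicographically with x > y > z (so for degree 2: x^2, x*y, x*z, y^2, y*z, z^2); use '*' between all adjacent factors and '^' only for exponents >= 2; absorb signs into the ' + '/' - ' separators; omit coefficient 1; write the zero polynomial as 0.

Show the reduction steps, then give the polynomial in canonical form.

x^2*y^2 - 2*x*y*z + z^2 - 2

tr(a^2) = tr(a)*tr(a) - tr(1)  (reduce the a square) = x^2 - 2
tr(a^2 b) = tr(a)*tr(b a) - tr(b)  (reduce the a square) = x*z - y
tr(a b^-1 a) = tr(a^2)*tr(b) - tr(a^2 b)  (eliminate b^-1) = x^2*y - x*z - y
tr(a b a b) = tr(a b)*tr(a b) - tr(1)  (split on a) = z^2 - 2
tr(a b^-1 a b) = tr(a b a)*tr(b) - tr(a b a b)  (eliminate b^-1) = x*y*z - y^2 - z^2 + 2
next, tr(a b^-1 a b^-1) = tr(a b^-1 a)*tr(b) - tr(a b^-1 a b)  (eliminate b^-1) = x^2*y^2 - 2*x*y*z + z^2 - 2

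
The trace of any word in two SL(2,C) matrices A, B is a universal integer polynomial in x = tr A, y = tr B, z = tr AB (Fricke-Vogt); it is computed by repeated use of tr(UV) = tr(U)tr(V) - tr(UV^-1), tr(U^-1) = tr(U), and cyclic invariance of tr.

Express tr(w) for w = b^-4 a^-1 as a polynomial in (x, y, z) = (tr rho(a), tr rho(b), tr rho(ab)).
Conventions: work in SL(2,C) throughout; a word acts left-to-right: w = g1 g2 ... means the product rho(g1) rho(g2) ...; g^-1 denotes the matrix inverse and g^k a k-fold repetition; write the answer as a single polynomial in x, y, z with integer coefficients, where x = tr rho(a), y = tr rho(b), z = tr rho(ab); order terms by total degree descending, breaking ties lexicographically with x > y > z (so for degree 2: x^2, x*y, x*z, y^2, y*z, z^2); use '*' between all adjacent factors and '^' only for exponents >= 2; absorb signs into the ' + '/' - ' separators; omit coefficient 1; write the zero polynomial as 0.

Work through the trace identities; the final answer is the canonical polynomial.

y^3*z - x*y^2 - 2*y*z + x

trace(b^-1) = trace(b) = y
trace(b^-2) = trace(b^-1)*trace(b) - trace(1)  (eliminate b^-1) = y^2 - 2
use: trace(b^-1 a) = trace(a)*trace(b) - trace(a b)  (eliminate b^-1) = x*y - z
apply: trace(b^-2 a) = trace(b^-1 a)*trace(b) - trace(b^-1 a b)  (eliminate b^-1) = x*y^2 - y*z - x
apply: trace(b^-1 a^-1 b^-1) = trace(b^-2)*trace(a) - trace(b^-2 a)  (eliminate a^-1) = y*z - x
trace(b^-3 a^-1) = trace(b^-1 a^-1 b^-1)*trace(b) - trace(b^-1 a^-1)  (eliminate b^-1) = y^2*z - x*y - z
apply: trace(b^-4 a^-1) = trace(b^-3 a^-1)*trace(b) - trace(b^-3 a^-1 b)  (eliminate b^-1) = y^3*z - x*y^2 - 2*y*z + x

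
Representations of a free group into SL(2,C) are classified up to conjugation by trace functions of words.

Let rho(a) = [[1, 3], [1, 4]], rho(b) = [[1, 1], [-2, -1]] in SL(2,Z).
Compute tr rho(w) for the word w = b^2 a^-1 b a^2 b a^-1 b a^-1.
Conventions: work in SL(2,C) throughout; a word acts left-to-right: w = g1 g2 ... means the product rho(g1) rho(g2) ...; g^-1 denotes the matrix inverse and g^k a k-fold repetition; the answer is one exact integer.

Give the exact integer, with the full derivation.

rho(b) = [[1, 1], [-2, -1]]
... * rho(b) = [[1, 1], [-2, -1]]  ->  [[-1, 0], [0, -1]]
... * rho(a^-1) = [[4, -3], [-1, 1]]  ->  [[-4, 3], [1, -1]]
... * rho(b) = [[1, 1], [-2, -1]]  ->  [[-10, -7], [3, 2]]
... * rho(a) = [[1, 3], [1, 4]]  ->  [[-17, -58], [5, 17]]
... * rho(a) = [[1, 3], [1, 4]]  ->  [[-75, -283], [22, 83]]
... * rho(b) = [[1, 1], [-2, -1]]  ->  [[491, 208], [-144, -61]]
... * rho(a^-1) = [[4, -3], [-1, 1]]  ->  [[1756, -1265], [-515, 371]]
... * rho(b) = [[1, 1], [-2, -1]]  ->  [[4286, 3021], [-1257, -886]]
... * rho(a^-1) = [[4, -3], [-1, 1]]  ->  [[14123, -9837], [-4142, 2885]]
tr = 14123 + 2885 = 17008

17008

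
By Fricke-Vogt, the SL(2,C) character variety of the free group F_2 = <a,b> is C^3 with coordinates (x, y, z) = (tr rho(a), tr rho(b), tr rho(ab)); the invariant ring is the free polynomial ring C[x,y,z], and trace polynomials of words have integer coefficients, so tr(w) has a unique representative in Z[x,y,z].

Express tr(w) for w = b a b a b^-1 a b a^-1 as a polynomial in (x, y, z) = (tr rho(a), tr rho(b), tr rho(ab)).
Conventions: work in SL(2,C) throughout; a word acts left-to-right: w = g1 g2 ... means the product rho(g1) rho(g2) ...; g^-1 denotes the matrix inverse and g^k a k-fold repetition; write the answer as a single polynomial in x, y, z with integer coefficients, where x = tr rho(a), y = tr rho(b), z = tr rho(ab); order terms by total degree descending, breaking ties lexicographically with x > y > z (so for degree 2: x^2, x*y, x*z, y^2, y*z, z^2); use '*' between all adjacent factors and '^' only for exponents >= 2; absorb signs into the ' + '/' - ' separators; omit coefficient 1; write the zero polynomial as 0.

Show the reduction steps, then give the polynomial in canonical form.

x^2*y^2*z^2 - x^3*y*z - x*y^3*z - 2*x*y*z^3 + x^2*z^2 + y^2*z^2 + z^4 + 5*x*y*z - x^2 - y^2 - 4*z^2 + 2

tr(a b a b) = tr(b a) * tr(b a) - tr(1)   [split at repeated b] = z^2 - 2
tr(a b a) = tr(a) * tr(b a) - tr(b) = x*z - y
tr(b^2 a b a) = tr(b) * tr(a b a b) - tr(a b a) = y*z^2 - x*z - y
tr(a b^2) = tr(b) * tr(a b) - tr(a) = y*z - x
tr(b^2 a b) = tr(b) * tr(a b^2) - tr(a b) = y^2*z - x*y - z
tr(a b^2 a b a) = tr(a) * tr(b^2 a b a) - tr(b^2 a b) = x*y*z^2 - x^2*z - y^2*z + z
tr(a b a b a b) = tr(a b) * tr(a b a b) - tr(a^-1 b^-1)   [split at repeated a] = z^3 - 3*z
tr(a b a b a) = tr(a) * tr(b a b a) - tr(b a b) = x*z^2 - y*z - x
tr(a b^2 a b a b) = tr(b) * tr(a b a b a b) - tr(a b a b a) = y*z^3 - x*z^2 - 2*y*z + x
tr(b a b a b^-1 a b) = tr(a b^2 a b a) * tr(b) - tr(a b^2 a b a b) = x*y^2*z^2 - x^2*y*z - y^3*z - y*z^3 + x*z^2 + 3*y*z - x
tr(a b a b a b a) = tr(a) * tr(b a b a b a) - tr(b a b a b) = x*z^3 - y*z^2 - 2*x*z + y
tr(a b a b a b a b) = tr(b a b a b a) * tr(b a) - tr(a b a b)   [split at repeated b] = z^4 - 4*z^2 + 2
tr(b a b a b^-1 a b a) = tr(a b a b a b a) * tr(b) - tr(a b a b a b a b) = x*y*z^3 - y^2*z^2 - z^4 - 2*x*y*z + y^2 + 4*z^2 - 2
tr(b a b a b^-1 a b a^-1) = tr(b a b a b^-1 a b) * tr(a) - tr(b a b a b^-1 a b a) = x^2*y^2*z^2 - x^3*y*z - x*y^3*z - 2*x*y*z^3 + x^2*z^2 + y^2*z^2 + z^4 + 5*x*y*z - x^2 - y^2 - 4*z^2 + 2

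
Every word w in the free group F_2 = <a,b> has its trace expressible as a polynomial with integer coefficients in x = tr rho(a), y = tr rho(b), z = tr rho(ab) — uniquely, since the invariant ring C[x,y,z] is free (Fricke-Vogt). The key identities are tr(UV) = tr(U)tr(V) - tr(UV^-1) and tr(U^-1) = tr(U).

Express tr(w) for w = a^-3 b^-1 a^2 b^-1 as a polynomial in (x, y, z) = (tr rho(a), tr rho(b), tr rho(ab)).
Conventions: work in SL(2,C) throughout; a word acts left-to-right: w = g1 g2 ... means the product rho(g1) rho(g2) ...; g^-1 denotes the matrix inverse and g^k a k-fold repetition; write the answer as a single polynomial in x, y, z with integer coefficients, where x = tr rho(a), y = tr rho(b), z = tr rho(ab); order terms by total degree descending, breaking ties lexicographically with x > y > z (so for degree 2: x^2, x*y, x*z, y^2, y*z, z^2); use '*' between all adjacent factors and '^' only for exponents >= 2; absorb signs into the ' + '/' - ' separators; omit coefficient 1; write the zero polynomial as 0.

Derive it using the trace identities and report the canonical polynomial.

x^4*y*z - x^5 - x^3*y^2 - x^3*z^2 - x^2*y*z + 5*x^3 + x*y^2 + x*z^2 + y*z - 5*x

apply: tr(b^-1) = tr(b) = y
apply: tr(a^2 b) = tr(a)*tr(b a) - tr(b)  (reduce the a square) = x*z - y
apply: tr(a^2) = tr(a)*tr(a) - tr(1)  (reduce the a square) = x^2 - 2
use: tr(b a^2 b) = tr(b)*tr(a^2 b) - tr(a^2)  (reduce the b square) = x*y*z - x^2 - y^2 + 2
tr(b a b a) = tr(a b)*tr(a b) - tr(1)  (split on a) = z^2 - 2
apply: tr(b a b) = tr(b)*tr(a b) - tr(a)  (reduce the b square) = y*z - x
apply: tr(b a^2 b a) = tr(a)*tr(b a b a) - tr(b a b)  (reduce the a square) = x*z^2 - y*z - x
use: tr(a^-1 b a^2 b) = tr(b a^2 b)*tr(a) - tr(b a^2 b a)  (eliminate a^-1) = x^2*y*z - x^3 - x*y^2 - x*z^2 + y*z + 3*x
apply: tr(a^2 b a^-2 b) = tr(a^-1 b a^2 b)*tr(a) - tr(a^-1 b a^2 b a)  (eliminate a^-1) = x^3*y*z - x^4 - x^2*y^2 - x^2*z^2 + 4*x^2 + y^2 - 2
use: tr(a^-2 b^-1 a^2 b) = tr(a^2 b a^-2)*tr(b) - tr(a^2 b a^-2 b)  (eliminate b^-1) = -x^3*y*z + x^4 + x^2*y^2 + x^2*z^2 - 4*x^2 + 2
apply: tr(a^-2 b^-1 a^2 b^-1) = tr(a^-2 b^-1 a^2)*tr(b) - tr(a^-2 b^-1 a^2 b)  (eliminate b^-1) = x^3*y*z - x^4 - x^2*y^2 - x^2*z^2 + 4*x^2 + y^2 - 2
use: tr(a b^-1) = tr(a)*tr(b) - tr(a b)  (eliminate b^-1) = x*y - z
use: tr(a b a^2) = tr(a)*tr(a b a) - tr(a b)  (reduce the a square) = x^2*z - x*y - z
tr(b a^2 b^-1 a) = tr(a b a^2)*tr(b) - tr(a b a^2 b)  (eliminate b^-1) = x^2*y*z - x*y^2 - x*z^2 + x
use: tr(a^2 b^-1 a^-1 b) = tr(b a^2 b^-1)*tr(a) - tr(b a^2 b^-1 a)  (eliminate a^-1) = -x^2*y*z + x^3 + x*y^2 + x*z^2 - 3*x
use: tr(a^-1 b^-1 a^2 b^-1) = tr(a^2 b^-1 a^-1)*tr(b) - tr(a^2 b^-1 a^-1 b)  (eliminate b^-1) = x^2*y*z - x^3 - x*z^2 - y*z + 3*x
use: tr(a^-3 b^-1 a^2 b^-1) = tr(a^-2 b^-1 a^2 b^-1)*tr(a) - tr(a^-2 b^-1 a^2 b^-1 a)  (eliminate a^-1) = x^4*y*z - x^5 - x^3*y^2 - x^3*z^2 - x^2*y*z + 5*x^3 + x*y^2 + x*z^2 + y*z - 5*x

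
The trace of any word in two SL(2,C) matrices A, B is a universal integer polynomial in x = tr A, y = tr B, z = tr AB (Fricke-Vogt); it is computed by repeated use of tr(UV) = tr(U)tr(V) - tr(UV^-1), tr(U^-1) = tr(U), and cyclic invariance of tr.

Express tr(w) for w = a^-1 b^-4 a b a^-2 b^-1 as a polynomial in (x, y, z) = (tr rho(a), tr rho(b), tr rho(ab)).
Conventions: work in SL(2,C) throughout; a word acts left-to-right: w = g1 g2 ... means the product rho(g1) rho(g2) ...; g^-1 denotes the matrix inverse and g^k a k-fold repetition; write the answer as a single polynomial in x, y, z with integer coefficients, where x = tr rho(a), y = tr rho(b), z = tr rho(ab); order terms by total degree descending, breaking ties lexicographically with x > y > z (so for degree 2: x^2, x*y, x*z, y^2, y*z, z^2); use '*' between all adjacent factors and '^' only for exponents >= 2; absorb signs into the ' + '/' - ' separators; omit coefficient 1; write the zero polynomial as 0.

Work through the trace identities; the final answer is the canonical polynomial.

-x^2*y^4*z^2 + x^3*y^3*z + x*y^5*z + x*y^3*z^3 + 2*x^2*y^2*z^2 - 2*x^3*y*z - 5*x*y^3*z - 2*x*y*z^3 - x^2*y^2 - y^4 + 6*x*y*z + x^2 + 4*y^2 - 2

so tr(b^-1 a) = tr(a)*tr(b) - tr(a b) = x*y - z
reduce: tr(a b a) = tr(a)*tr(b a) - tr(b) = x*z - y
tr(a b a b) = tr(b a)*tr(b a) - tr(1) = z^2 - 2
tr(b^-1 a b a) = tr(a b a)*tr(b) - tr(a b a b) = x*y*z - y^2 - z^2 + 2
reduce: tr(b^-2 a b a) = tr(b^-1 a b a)*tr(b) - tr(b^-1 a b a b) = x*y^2*z - y^3 - y*z^2 - x*z + 3*y
reduce: tr(b^-1 a b a^-1 b^-1) = tr(b^-2 a b)*tr(a) - tr(b^-2 a b a) = -x*y^2*z + x^2*y + y^3 + y*z^2 - 3*y
tr(a^2) = tr(a)*tr(a) - tr(1) = x^2 - 2
reduce: tr(a b^-1 a) = tr(a^2)*tr(b) - tr(a^2 b) = x^2*y - x*z - y
so tr(a b a^2) = tr(a)*tr(a b a) - tr(a b) = x^2*z - x*y - z
reduce: tr(b a b) = tr(b)*tr(a b) - tr(a) = y*z - x
tr(a b a^2 b) = tr(a)*tr(b a b a) - tr(b a b) = x*z^2 - y*z - x
tr(a b^-1 a b a) = tr(a b a^2)*tr(b) - tr(a b a^2 b) = x^2*y*z - x*y^2 - x*z^2 + x
tr(a b a b a b) = tr(b a b a)*tr(b a) - tr(a b) = z^3 - 3*z
tr(a b^-1 a b a b) = tr(a b a b a)*tr(b) - tr(a b a b a b) = x*y*z^2 - y^2*z - z^3 - x*y + 3*z
so tr(b^-1 a b^-1 a b a) = tr(a b^-1 a b a)*tr(b) - tr(a b^-1 a b a b) = x^2*y^2*z - x*y^3 - 2*x*y*z^2 + y^2*z + z^3 + 2*x*y - 3*z
tr(b^-1 a b a^-1 b^-1 a) = tr(b^-1 a b^-1 a b)*tr(a) - tr(b^-1 a b^-1 a b a) = -x^2*y^2*z + x^3*y + x*y^3 + 2*x*y*z^2 - x^2*z - y^2*z - z^3 - 3*x*y + 3*z
so tr(b^-1 a b a^-1 b^-1 a^-1) = tr(b^-1 a b a^-1 b^-1)*tr(a) - tr(b^-1 a b a^-1 b^-1 a) = -x*y*z^2 + x^2*z + y^2*z + z^3 - 3*z
so tr(a b a^-1 b^-1 a^-1 b^-2) = tr(b^-1 a b a^-1 b^-1 a^-1)*tr(b) - tr(b^-1 a b a^-1 b^-1 a^-1 b) = -x*y^2*z^2 + x^2*y*z + y^3*z + y*z^3 - 3*y*z - x
tr(b^-1 a b a^-1 b^-1 a^-1 b^-2) = tr(a b a^-1 b^-1 a^-1 b^-2)*tr(b) - tr(a b a^-1 b^-1 a^-1 b^-1) = -x*y^3*z^2 + x^2*y^2*z + y^4*z + y^2*z^3 + x*y*z^2 - x^2*z - 4*y^2*z - z^3 - x*y + 3*z
tr(a^-1 b^-1 a^-1 b^-4 a b) = tr(b^-1 a b a^-1 b^-1 a^-1 b^-2)*tr(b) - tr(b^-1 a b a^-1 b^-1 a^-1 b^-1) = -x*y^4*z^2 + x^2*y^3*z + y^5*z + y^3*z^3 + 2*x*y^2*z^2 - 2*x^2*y*z - 5*y^3*z - 2*y*z^3 - x*y^2 + 6*y*z + x
tr(b^-2) = tr(b^-1)*tr(b) - tr(1) = y^2 - 2
reduce: tr(b^-3) = tr(b^-2)*tr(b) - tr(b^-1) = y^3 - 3*y
tr(b^-4) = tr(b^-3)*tr(b) - tr(b^-2) = y^4 - 4*y^2 + 2
tr(a^-1 b^-4 a b a^-2 b^-1) = tr(a^-1 b^-1 a^-1 b^-4 a b)*tr(a) - tr(a^-1 b^-1 a^-1 b^-4 a b a) = -x^2*y^4*z^2 + x^3*y^3*z + x*y^5*z + x*y^3*z^3 + 2*x^2*y^2*z^2 - 2*x^3*y*z - 5*x*y^3*z - 2*x*y*z^3 - x^2*y^2 - y^4 + 6*x*y*z + x^2 + 4*y^2 - 2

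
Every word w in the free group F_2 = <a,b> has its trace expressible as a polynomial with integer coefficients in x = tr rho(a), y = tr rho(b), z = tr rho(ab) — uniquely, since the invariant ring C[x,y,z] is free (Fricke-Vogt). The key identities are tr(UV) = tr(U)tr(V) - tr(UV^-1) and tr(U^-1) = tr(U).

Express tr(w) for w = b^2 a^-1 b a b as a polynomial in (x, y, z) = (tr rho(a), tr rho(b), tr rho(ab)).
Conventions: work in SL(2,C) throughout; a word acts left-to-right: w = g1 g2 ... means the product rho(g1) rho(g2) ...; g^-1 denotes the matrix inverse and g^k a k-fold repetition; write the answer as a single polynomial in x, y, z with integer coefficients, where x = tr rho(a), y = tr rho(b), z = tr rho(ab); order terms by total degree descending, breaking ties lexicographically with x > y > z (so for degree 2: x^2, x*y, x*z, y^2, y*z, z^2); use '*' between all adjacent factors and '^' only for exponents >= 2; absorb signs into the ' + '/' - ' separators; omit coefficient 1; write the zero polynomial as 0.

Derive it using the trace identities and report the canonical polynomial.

tr(a b^2) = tr(b) * tr(a b) - tr(a)  (reduce the b square) = y*z - x
next, tr(a b^3) = tr(b) * tr(a b^2) - tr(a b)  (reduce the b square) = y^2*z - x*y - z
tr(b a b^3) = tr(b) * tr(a b^3) - tr(a b^2)  (reduce the b square) = y^3*z - x*y^2 - 2*y*z + x
next, tr(a b a b) = tr(a b) * tr(a b) - tr(1)  (split on a) = z^2 - 2
tr(a b a) = tr(a) * tr(b a) - tr(b)  (reduce the a square) = x*z - y
tr(b a b a b) = tr(b) * tr(a b a b) - tr(a b a)  (reduce the b square) = y*z^2 - x*z - y
tr(b a b^3 a) = tr(b) * tr(b a b a b) - tr(b a b a)  (reduce the b square) = y^2*z^2 - x*y*z - y^2 - z^2 + 2
tr(b^2 a^-1 b a b) = tr(b a b^3) * tr(a) - tr(b a b^3 a)  (eliminate a^-1) = x*y^3*z - x^2*y^2 - y^2*z^2 - x*y*z + x^2 + y^2 + z^2 - 2

x*y^3*z - x^2*y^2 - y^2*z^2 - x*y*z + x^2 + y^2 + z^2 - 2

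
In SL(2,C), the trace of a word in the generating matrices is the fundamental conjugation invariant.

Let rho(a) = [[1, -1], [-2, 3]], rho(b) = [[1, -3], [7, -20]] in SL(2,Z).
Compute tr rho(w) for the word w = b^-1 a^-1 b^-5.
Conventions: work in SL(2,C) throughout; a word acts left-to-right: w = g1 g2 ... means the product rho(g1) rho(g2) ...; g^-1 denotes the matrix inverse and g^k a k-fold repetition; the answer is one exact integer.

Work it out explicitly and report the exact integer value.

rho(b^-1) = [[-20, 3], [-7, 1]]
... * rho(a^-1) = [[3, 1], [2, 1]]  ->  [[-54, -17], [-19, -6]]
... * rho(b^-1) = [[-20, 3], [-7, 1]]  ->  [[1199, -179], [422, -63]]
... * rho(b^-1) = [[-20, 3], [-7, 1]]  ->  [[-22727, 3418], [-7999, 1203]]
... * rho(b^-1) = [[-20, 3], [-7, 1]]  ->  [[430614, -64763], [151559, -22794]]
... * rho(b^-1) = [[-20, 3], [-7, 1]]  ->  [[-8158939, 1227079], [-2871622, 431883]]
... * rho(b^-1) = [[-20, 3], [-7, 1]]  ->  [[154589227, -23249738], [54409259, -8182983]]
tr = 154589227 + -8182983 = 146406244

146406244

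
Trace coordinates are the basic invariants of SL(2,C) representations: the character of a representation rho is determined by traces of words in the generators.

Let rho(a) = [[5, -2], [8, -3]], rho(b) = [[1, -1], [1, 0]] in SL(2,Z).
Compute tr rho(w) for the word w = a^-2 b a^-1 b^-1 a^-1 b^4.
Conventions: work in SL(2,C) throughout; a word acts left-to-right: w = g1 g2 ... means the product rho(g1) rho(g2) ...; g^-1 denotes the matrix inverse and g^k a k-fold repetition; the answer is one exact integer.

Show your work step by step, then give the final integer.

rho(a^-1) = [[-3, 2], [-8, 5]]
... * rho(a^-1) = [[-3, 2], [-8, 5]]  ->  [[-7, 4], [-16, 9]]
... * rho(b) = [[1, -1], [1, 0]]  ->  [[-3, 7], [-7, 16]]
... * rho(a^-1) = [[-3, 2], [-8, 5]]  ->  [[-47, 29], [-107, 66]]
... * rho(b^-1) = [[0, 1], [-1, 1]]  ->  [[-29, -18], [-66, -41]]
... * rho(a^-1) = [[-3, 2], [-8, 5]]  ->  [[231, -148], [526, -337]]
... * rho(b) = [[1, -1], [1, 0]]  ->  [[83, -231], [189, -526]]
... * rho(b) = [[1, -1], [1, 0]]  ->  [[-148, -83], [-337, -189]]
... * rho(b) = [[1, -1], [1, 0]]  ->  [[-231, 148], [-526, 337]]
... * rho(b) = [[1, -1], [1, 0]]  ->  [[-83, 231], [-189, 526]]
tr = -83 + 526 = 443

443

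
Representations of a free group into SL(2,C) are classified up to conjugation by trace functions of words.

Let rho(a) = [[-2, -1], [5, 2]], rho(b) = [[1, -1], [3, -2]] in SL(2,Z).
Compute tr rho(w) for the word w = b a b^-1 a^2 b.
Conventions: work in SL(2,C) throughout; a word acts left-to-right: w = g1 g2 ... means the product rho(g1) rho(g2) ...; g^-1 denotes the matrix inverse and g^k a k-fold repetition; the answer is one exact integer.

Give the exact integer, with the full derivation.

rho(b) = [[1, -1], [3, -2]]
... * rho(a) = [[-2, -1], [5, 2]]  ->  [[-7, -3], [-16, -7]]
... * rho(b^-1) = [[-2, 1], [-3, 1]]  ->  [[23, -10], [53, -23]]
... * rho(a) = [[-2, -1], [5, 2]]  ->  [[-96, -43], [-221, -99]]
... * rho(a) = [[-2, -1], [5, 2]]  ->  [[-23, 10], [-53, 23]]
... * rho(b) = [[1, -1], [3, -2]]  ->  [[7, 3], [16, 7]]
tr = 7 + 7 = 14

14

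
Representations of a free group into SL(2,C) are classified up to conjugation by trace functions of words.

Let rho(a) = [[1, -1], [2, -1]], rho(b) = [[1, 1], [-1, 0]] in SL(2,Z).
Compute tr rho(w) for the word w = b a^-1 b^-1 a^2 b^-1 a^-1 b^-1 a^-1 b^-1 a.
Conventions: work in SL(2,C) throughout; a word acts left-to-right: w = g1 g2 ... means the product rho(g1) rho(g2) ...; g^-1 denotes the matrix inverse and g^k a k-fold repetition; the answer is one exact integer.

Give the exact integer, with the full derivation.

-210

rho(b) = [[1, 1], [-1, 0]]
... * rho(a^-1) = [[-1, 1], [-2, 1]]  ->  [[-3, 2], [1, -1]]
... * rho(b^-1) = [[0, -1], [1, 1]]  ->  [[2, 5], [-1, -2]]
... * rho(a) = [[1, -1], [2, -1]]  ->  [[12, -7], [-5, 3]]
... * rho(a) = [[1, -1], [2, -1]]  ->  [[-2, -5], [1, 2]]
... * rho(b^-1) = [[0, -1], [1, 1]]  ->  [[-5, -3], [2, 1]]
... * rho(a^-1) = [[-1, 1], [-2, 1]]  ->  [[11, -8], [-4, 3]]
... * rho(b^-1) = [[0, -1], [1, 1]]  ->  [[-8, -19], [3, 7]]
... * rho(a^-1) = [[-1, 1], [-2, 1]]  ->  [[46, -27], [-17, 10]]
... * rho(b^-1) = [[0, -1], [1, 1]]  ->  [[-27, -73], [10, 27]]
... * rho(a) = [[1, -1], [2, -1]]  ->  [[-173, 100], [64, -37]]
tr = -173 + -37 = -210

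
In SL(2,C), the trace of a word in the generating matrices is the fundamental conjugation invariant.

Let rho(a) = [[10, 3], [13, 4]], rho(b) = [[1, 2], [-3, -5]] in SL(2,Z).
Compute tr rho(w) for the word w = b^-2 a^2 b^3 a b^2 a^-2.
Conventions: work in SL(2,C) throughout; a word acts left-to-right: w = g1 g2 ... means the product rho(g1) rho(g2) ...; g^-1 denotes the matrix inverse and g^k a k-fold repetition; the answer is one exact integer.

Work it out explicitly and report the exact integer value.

327641321

rho(b^-1) = [[-5, -2], [3, 1]]
... * rho(b^-1) = [[-5, -2], [3, 1]]  ->  [[19, 8], [-12, -5]]
... * rho(a) = [[10, 3], [13, 4]]  ->  [[294, 89], [-185, -56]]
... * rho(a) = [[10, 3], [13, 4]]  ->  [[4097, 1238], [-2578, -779]]
... * rho(b) = [[1, 2], [-3, -5]]  ->  [[383, 2004], [-241, -1261]]
... * rho(b) = [[1, 2], [-3, -5]]  ->  [[-5629, -9254], [3542, 5823]]
... * rho(b) = [[1, 2], [-3, -5]]  ->  [[22133, 35012], [-13927, -22031]]
... * rho(a) = [[10, 3], [13, 4]]  ->  [[676486, 206447], [-425673, -129905]]
... * rho(b) = [[1, 2], [-3, -5]]  ->  [[57145, 320737], [-35958, -201821]]
... * rho(b) = [[1, 2], [-3, -5]]  ->  [[-905066, -1489395], [569505, 937189]]
... * rho(a^-1) = [[4, -3], [-13, 10]]  ->  [[15741871, -12178752], [-9905437, 7663375]]
... * rho(a^-1) = [[4, -3], [-13, 10]]  ->  [[221291260, -169013133], [-139245623, 106350061]]
tr = 221291260 + 106350061 = 327641321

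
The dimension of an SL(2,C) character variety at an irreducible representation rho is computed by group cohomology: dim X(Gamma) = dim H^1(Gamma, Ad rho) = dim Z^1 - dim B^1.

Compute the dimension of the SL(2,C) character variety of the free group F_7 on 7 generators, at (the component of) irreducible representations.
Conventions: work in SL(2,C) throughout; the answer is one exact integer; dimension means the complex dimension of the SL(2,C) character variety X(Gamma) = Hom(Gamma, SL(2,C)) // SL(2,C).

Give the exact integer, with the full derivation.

18

The free group F_7: 7 generators, no relators.
So Z^1 = (sl_2)^7 in full: dim Z^1 = 21.
dim B^1 = 3: the coboundary map is injective because an irreducible image has centralizer 0 in sl_2.
dim H^1 = 21 - 3 = 18, which is dim X.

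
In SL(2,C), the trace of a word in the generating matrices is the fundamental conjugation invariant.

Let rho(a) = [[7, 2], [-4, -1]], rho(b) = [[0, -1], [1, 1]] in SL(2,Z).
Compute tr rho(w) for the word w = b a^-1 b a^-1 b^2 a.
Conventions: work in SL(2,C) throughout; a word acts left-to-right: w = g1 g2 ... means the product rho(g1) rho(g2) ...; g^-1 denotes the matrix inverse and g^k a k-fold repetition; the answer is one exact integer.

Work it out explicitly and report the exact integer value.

rho(b) = [[0, -1], [1, 1]]
... * rho(a^-1) = [[-1, -2], [4, 7]]  ->  [[-4, -7], [3, 5]]
... * rho(b) = [[0, -1], [1, 1]]  ->  [[-7, -3], [5, 2]]
... * rho(a^-1) = [[-1, -2], [4, 7]]  ->  [[-5, -7], [3, 4]]
... * rho(b) = [[0, -1], [1, 1]]  ->  [[-7, -2], [4, 1]]
... * rho(b) = [[0, -1], [1, 1]]  ->  [[-2, 5], [1, -3]]
... * rho(a) = [[7, 2], [-4, -1]]  ->  [[-34, -9], [19, 5]]
tr = -34 + 5 = -29

-29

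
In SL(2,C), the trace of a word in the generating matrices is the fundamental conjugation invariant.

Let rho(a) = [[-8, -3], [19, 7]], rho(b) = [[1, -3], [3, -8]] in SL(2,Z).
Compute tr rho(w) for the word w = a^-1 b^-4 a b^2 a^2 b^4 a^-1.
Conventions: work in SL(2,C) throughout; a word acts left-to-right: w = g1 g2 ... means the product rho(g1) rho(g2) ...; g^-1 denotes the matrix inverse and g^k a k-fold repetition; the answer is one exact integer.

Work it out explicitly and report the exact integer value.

rho(a^-1) = [[7, 3], [-19, -8]]
... * rho(b^-1) = [[-8, 3], [-3, 1]]  ->  [[-65, 24], [176, -65]]
... * rho(b^-1) = [[-8, 3], [-3, 1]]  ->  [[448, -171], [-1213, 463]]
... * rho(b^-1) = [[-8, 3], [-3, 1]]  ->  [[-3071, 1173], [8315, -3176]]
... * rho(b^-1) = [[-8, 3], [-3, 1]]  ->  [[21049, -8040], [-56992, 21769]]
... * rho(a) = [[-8, -3], [19, 7]]  ->  [[-321152, -119427], [869547, 323359]]
... * rho(b) = [[1, -3], [3, -8]]  ->  [[-679433, 1918872], [1839624, -5195513]]
... * rho(b) = [[1, -3], [3, -8]]  ->  [[5077183, -13312677], [-13746915, 36045232]]
... * rho(a) = [[-8, -3], [19, 7]]  ->  [[-293558327, -108420288], [794834728, 293557369]]
... * rho(a) = [[-8, -3], [19, 7]]  ->  [[288481144, 121732965], [-781087813, -329602601]]
... * rho(b) = [[1, -3], [3, -8]]  ->  [[653680039, -1839307152], [-1769895616, 4980084247]]
... * rho(b) = [[1, -3], [3, -8]]  ->  [[-4864241417, 12753417099], [13170357125, -34530987128]]
... * rho(b) = [[1, -3], [3, -8]]  ->  [[33396009880, -87434612541], [-90422604259, 236736825649]]
... * rho(b) = [[1, -3], [3, -8]]  ->  [[-228907827743, 599288870688], [619787872688, -1622626792415]]
... * rho(a^-1) = [[7, 3], [-19, -8]]  ->  [[-12988843337273, -5481034448733], [35168424164701, 14840377957384]]
tr = -12988843337273 + 14840377957384 = 1851534620111

1851534620111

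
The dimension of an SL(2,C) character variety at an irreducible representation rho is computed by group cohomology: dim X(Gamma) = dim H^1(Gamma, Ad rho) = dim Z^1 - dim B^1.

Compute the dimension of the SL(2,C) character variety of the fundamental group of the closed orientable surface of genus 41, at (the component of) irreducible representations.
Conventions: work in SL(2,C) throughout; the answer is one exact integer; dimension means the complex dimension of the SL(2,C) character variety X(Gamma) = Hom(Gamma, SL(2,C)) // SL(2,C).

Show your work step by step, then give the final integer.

The genus-41 surface group: 2g = 82 generators, one relator prod [a_i, b_i].
Before the relator condition, cocycle space has dim 3*82 = 246.
d_2 is surjective at irreducible rho (its cokernel H^2 is dual to H^0 = 0), so dim Z^1 = 246 - 3 = 243.
As always at irreducible rho, dim B^1 = 3.
Hence dim X = 243 - 3 = 240.

240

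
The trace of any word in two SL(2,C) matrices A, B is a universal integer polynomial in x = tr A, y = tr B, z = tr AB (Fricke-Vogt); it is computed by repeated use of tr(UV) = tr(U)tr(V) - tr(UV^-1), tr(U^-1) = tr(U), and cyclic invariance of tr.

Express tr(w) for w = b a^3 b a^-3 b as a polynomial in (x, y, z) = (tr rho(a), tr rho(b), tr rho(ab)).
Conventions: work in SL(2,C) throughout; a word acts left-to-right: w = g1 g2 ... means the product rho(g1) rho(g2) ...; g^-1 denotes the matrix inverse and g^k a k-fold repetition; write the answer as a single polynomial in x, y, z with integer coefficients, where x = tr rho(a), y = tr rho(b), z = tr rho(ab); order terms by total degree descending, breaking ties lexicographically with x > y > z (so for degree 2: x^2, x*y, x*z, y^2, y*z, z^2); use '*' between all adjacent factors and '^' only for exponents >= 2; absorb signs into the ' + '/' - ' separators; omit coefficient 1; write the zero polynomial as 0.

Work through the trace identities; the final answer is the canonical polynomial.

x^5*y^2*z - x^6*y - x^4*y^3 - x^4*y*z^2 - 2*x^3*y^2*z + 6*x^4*y + 2*x^2*y^3 + 2*x^2*y*z^2 + x*y^2*z - 9*x^2*y - y*z^2 + y

trace(b a^2) = trace(a) trace(b a) - trace(b)   [square of a] = x*z - y
use: trace(a^3 b) = trace(a) trace(b a^2) - trace(b a)   [square of a] = x^2*z - x*y - z
apply: trace(a^2) = trace(a) trace(a) - trace(1)   [square of a] = x^2 - 2
use: trace(a^3) = trace(a) trace(a^2) - trace(a)   [square of a] = x^3 - 3*x
apply: trace(a^3 b^2) = trace(b) trace(a^3 b) - trace(a^3)   [square of b] = x^2*y*z - x^3 - x*y^2 - y*z + 3*x
trace(b^2 a^3 b) = trace(b) trace(a^3 b^2) - trace(a^3 b)   [square of b] = x^2*y^2*z - x^3*y - x*y^3 - x^2*z - y^2*z + 4*x*y + z
trace(a b a b) = trace(a b) trace(a b) - trace(1)   [split at a repeated a] = z^2 - 2
trace(b a b^2 a) = trace(b) trace(a b a b) - trace(a b a)   [square of b] = y*z^2 - x*z - y
use: trace(b a b) = trace(b) trace(a b) - trace(a)   [square of b] = y*z - x
use: trace(b a b^2) = trace(b) trace(b a b) - trace(b a)   [square of b] = y^2*z - x*y - z
trace(b a b^2 a^2) = trace(a) trace(b a b^2 a) - trace(b a b^2)   [square of a] = x*y*z^2 - x^2*z - y^2*z + z
trace(b^2 a^3 b a) = trace(a) trace(b a b^2 a^2) - trace(b a b^2 a)   [square of a] = x^2*y*z^2 - x^3*z - x*y^2*z - y*z^2 + 2*x*z + y
trace(a^-1 b^2 a^3 b) = trace(b^2 a^3 b) trace(a) - trace(b^2 a^3 b a)   [inverse elimination on a] = x^3*y^2*z - x^4*y - x^2*y^3 - x^2*y*z^2 + 4*x^2*y + y*z^2 - x*z - y
trace(a^-2 b^2 a^3 b) = trace(a^-1 b^2 a^3 b) trace(a) - trace(a^-1 b^2 a^3 b a)   [inverse elimination on a] = x^4*y^2*z - x^5*y - x^3*y^3 - x^3*y*z^2 - x^2*y^2*z + 5*x^3*y + x*y^3 + x*y*z^2 + y^2*z - 5*x*y - z
trace(b a^3 b a^-3 b) = trace(a^-2 b^2 a^3 b) trace(a) - trace(a^-2 b^2 a^3 b a)   [inverse elimination on a] = x^5*y^2*z - x^6*y - x^4*y^3 - x^4*y*z^2 - 2*x^3*y^2*z + 6*x^4*y + 2*x^2*y^3 + 2*x^2*y*z^2 + x*y^2*z - 9*x^2*y - y*z^2 + y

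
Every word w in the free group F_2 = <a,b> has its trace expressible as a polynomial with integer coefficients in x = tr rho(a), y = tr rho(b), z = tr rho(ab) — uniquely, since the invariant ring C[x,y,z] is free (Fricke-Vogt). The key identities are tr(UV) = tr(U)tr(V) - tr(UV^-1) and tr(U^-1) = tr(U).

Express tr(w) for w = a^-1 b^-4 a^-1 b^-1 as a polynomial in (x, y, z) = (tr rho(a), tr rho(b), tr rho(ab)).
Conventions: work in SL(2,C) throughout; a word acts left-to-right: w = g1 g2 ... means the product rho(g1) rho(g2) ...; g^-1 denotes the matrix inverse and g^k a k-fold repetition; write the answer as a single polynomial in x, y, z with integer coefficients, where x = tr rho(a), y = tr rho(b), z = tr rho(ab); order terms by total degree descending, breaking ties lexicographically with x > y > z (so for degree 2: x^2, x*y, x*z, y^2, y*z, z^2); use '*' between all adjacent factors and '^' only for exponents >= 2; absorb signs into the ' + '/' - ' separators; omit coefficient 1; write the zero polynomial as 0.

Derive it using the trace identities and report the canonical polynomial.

y^3*z^2 - x*y^2*z - y^3 - 2*y*z^2 + x*z + 3*y

tr(b^-1) = tr(b) = y
use: tr(b^-1 a) = tr(a) * tr(b) - tr(a b) = x*y - z
use: tr(a^-1 b^-1) = tr(b^-1) * tr(a) - tr(b^-1 a) = z
use: tr(b^-1 a^-1 b^-1) = tr(a^-1 b^-1) * tr(b) - tr(a^-1) = y*z - x
tr(b a b a) = tr(b a) * tr(b a) - tr(1)   [split at repeated b] = z^2 - 2
use: tr(a^-1 b a b) = tr(b a b) * tr(a) - tr(b a b a) = x*y*z - x^2 - z^2 + 2
use: tr(a b^-1 a^-1 b) = tr(a^-1 b a) * tr(b) - tr(a^-1 b a b) = -x*y*z + x^2 + y^2 + z^2 - 2
tr(b^-1 a^-1 b^-1 a) = tr(a b^-1 a^-1) * tr(b) - tr(a b^-1 a^-1 b) = x*y*z - x^2 - z^2 + 2
apply: tr(b^-1 a^-1 b^-1 a^-1) = tr(b^-1 a^-1 b^-1) * tr(a) - tr(b^-1 a^-1 b^-1 a) = z^2 - 2
use: tr(a^-2) = tr(a^-1) * tr(a) - tr(1) = x^2 - 2
use: tr(a^-2 b) = tr(b a^-1) * tr(a) - tr(b) = x^2*y - x*z - y
apply: tr(a^-1 b^-1 a^-1) = tr(a^-2) * tr(b) - tr(a^-2 b) = x*z - y
apply: tr(b^-2 a^-1 b^-1 a^-1) = tr(b^-1 a^-1 b^-1 a^-1) * tr(b) - tr(b^-1 a^-1 b^-1 a^-1 b) = y*z^2 - x*z - y
use: tr(b^-2 a^-1 b^-1 a^-1 b^-1) = tr(b^-2 a^-1 b^-1 a^-1) * tr(b) - tr(b^-2 a^-1 b^-1 a^-1 b) = y^2*z^2 - x*y*z - y^2 - z^2 + 2
tr(a^-1 b^-4 a^-1 b^-1) = tr(b^-2 a^-1 b^-1 a^-1 b^-1) * tr(b) - tr(b^-2 a^-1 b^-1 a^-1) = y^3*z^2 - x*y^2*z - y^3 - 2*y*z^2 + x*z + 3*y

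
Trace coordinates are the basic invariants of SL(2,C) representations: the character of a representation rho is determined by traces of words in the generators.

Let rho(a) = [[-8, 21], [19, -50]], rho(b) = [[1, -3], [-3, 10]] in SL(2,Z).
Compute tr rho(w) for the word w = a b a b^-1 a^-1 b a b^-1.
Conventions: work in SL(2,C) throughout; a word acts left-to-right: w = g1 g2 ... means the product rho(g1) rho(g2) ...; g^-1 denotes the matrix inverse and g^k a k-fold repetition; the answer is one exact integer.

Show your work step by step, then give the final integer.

rho(a) = [[-8, 21], [19, -50]]
... * rho(b) = [[1, -3], [-3, 10]]  ->  [[-71, 234], [169, -557]]
... * rho(a) = [[-8, 21], [19, -50]]  ->  [[5014, -13191], [-11935, 31399]]
... * rho(b^-1) = [[10, 3], [3, 1]]  ->  [[10567, 1851], [-25153, -4406]]
... * rho(a^-1) = [[-50, -21], [-19, -8]]  ->  [[-563519, -236715], [1341364, 563461]]
... * rho(b) = [[1, -3], [-3, 10]]  ->  [[146626, -676593], [-349019, 1610518]]
... * rho(a) = [[-8, 21], [19, -50]]  ->  [[-14028275, 36908796], [33391994, -87855299]]
... * rho(b^-1) = [[10, 3], [3, 1]]  ->  [[-29556362, -5176029], [70354043, 12320683]]
tr = -29556362 + 12320683 = -17235679

-17235679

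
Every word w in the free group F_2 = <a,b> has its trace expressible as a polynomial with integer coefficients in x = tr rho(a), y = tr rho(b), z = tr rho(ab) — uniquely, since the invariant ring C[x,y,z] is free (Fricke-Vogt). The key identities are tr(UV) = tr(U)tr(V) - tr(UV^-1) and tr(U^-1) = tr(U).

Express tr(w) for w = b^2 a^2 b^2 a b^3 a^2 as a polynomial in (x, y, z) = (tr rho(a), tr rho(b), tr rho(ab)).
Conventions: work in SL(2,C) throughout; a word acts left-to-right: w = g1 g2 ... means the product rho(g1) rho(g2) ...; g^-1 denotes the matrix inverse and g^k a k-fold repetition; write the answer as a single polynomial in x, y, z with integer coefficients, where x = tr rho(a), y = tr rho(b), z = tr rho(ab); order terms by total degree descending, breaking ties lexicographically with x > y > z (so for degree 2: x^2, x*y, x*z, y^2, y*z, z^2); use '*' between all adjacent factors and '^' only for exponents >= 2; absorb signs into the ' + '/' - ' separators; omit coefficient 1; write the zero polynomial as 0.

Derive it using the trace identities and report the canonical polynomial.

x^2*y^4*z^3 - 3*x^3*y^3*z^2 - 2*x*y^5*z^2 + 3*x^4*y^2*z + 4*x^2*y^4*z - x^2*y^2*z^3 + y^6*z - x^5*y - 2*x^3*y^3 + 2*x^3*y*z^2 - x*y^5 + 6*x*y^3*z^2 - x^4*z - 11*x^2*y^2*z - 5*y^4*z + 5*x^3*y + 5*x*y^3 - 3*x*y*z^2 + 3*x^2*z + 6*y^2*z - 5*x*y - z

trace(b a b a) = trace(a b)*trace(a b) - trace(1)   [split at a repeated a] = z^2 - 2
trace(a b a b a b) = trace(b a)*trace(b a b a) - trace(b^-1 a^-1)   [split at a repeated b] = z^3 - 3*z
trace(b a b) = trace(b)*trace(a b) - trace(a)   [square of b] = y*z - x
trace(a b a b a) = trace(a)*trace(b a b a) - trace(b a b)   [square of a] = x*z^2 - y*z - x
trace(b^2 a b a b a) = trace(b)*trace(a b a b a b) - trace(a b a b a)   [square of b] = y*z^3 - x*z^2 - 2*y*z + x
trace(a b a) = trace(a)*trace(b a) - trace(b)   [square of a] = x*z - y
trace(b a b a b) = trace(b)*trace(a b a b) - trace(a b a)   [square of b] = y*z^2 - x*z - y
trace(b^2 a b a b) = trace(b)*trace(b a b a b) - trace(b a b a)   [square of b] = y^2*z^2 - x*y*z - y^2 - z^2 + 2
trace(a^2 b^2 a b a b) = trace(a)*trace(b^2 a b a b a) - trace(b^2 a b a b)   [square of a] = x*y*z^3 - x^2*z^2 - y^2*z^2 - x*y*z + x^2 + y^2 + z^2 - 2
trace(a b a^3 b) = trace(a)*trace(a b a b a) - trace(a b a b)   [square of a] = x^2*z^2 - x*y*z - x^2 - z^2 + 2
trace(a b a^2) = trace(a)*trace(b a^2) - trace(b a)   [square of a] = x^2*z - x*y - z
trace(a b a^3) = trace(a)*trace(a b a^2) - trace(a b a)   [square of a] = x^3*z - x^2*y - 2*x*z + y
trace(a^2 b^2 a b a) = trace(b)*trace(a b a^3 b) - trace(a b a^3)   [square of b] = x^2*y*z^2 - x^3*z - x*y^2*z - y*z^2 + 2*x*z + y
trace(b a b^2 a^2 b^2 a) = trace(b)*trace(a^2 b^2 a b a b) - trace(a^2 b^2 a b a)   [square of b] = x*y^2*z^3 - 2*x^2*y*z^2 - y^3*z^2 + x^3*z + x^2*y + y^3 + 2*y*z^2 - 2*x*z - 3*y
trace(b^2 a b) = trace(b)*trace(a b^2) - trace(a b)   [square of b] = y^2*z - x*y - z
trace(a^2 b^2 a b) = trace(a)*trace(b^2 a b a) - trace(b^2 a b)   [square of a] = x*y*z^2 - x^2*z - y^2*z + z
trace(a^2) = trace(a)*trace(a) - trace(1)   [square of a] = x^2 - 2
trace(a^3) = trace(a)*trace(a^2) - trace(a)   [square of a] = x^3 - 3*x
trace(a^2 b^2 a) = trace(b)*trace(a^3 b) - trace(a^3)   [square of b] = x^2*y*z - x^3 - x*y^2 - y*z + 3*x
trace(b a b^2 a^2 b) = trace(b)*trace(a^2 b^2 a b) - trace(a^2 b^2 a)   [square of b] = x*y^2*z^2 - 2*x^2*y*z - y^3*z + x^3 + x*y^2 + 2*y*z - 3*x
trace(b a b^2 a^2) = trace(a)*trace(b a b^2 a) - trace(b a b^2)   [square of a] = x*y*z^2 - x^2*z - y^2*z + z
trace(b a b^2 a^2 b^2) = trace(b)*trace(b a b^2 a^2 b) - trace(b a b^2 a^2)   [square of b] = x*y^3*z^2 - 2*x^2*y^2*z - y^4*z + x^3*y + x*y^3 - x*y*z^2 + x^2*z + 3*y^2*z - 3*x*y - z
trace(a^2 b^2 a^2 b a b^2) = trace(a)*trace(b a b^2 a^2 b^2 a) - trace(b a b^2 a^2 b^2)   [square of a] = x^2*y^2*z^3 - 2*x^3*y*z^2 - 2*x*y^3*z^2 + x^4*z + 2*x^2*y^2*z + y^4*z + 3*x*y*z^2 - 3*x^2*z - 3*y^2*z + z
trace(b a b a^2 b a) = trace(a)*trace(b a b a b a) - trace(b a b a b)   [square of a] = x*z^3 - y*z^2 - 2*x*z + y
trace(a^2 b a b a^2 b) = trace(a)*trace(b a b a^2 b a) - trace(b a b a^2 b)   [square of a] = x^2*z^3 - 2*x*y*z^2 - x^2*z + y^2*z + x*y - z
trace(a^2 b a b a^2) = trace(a)*trace(a^2 b a b a) - trace(a^2 b a b)   [square of a] = x^3*z^2 - x^2*y*z - x^3 - 2*x*z^2 + y*z + 3*x
trace(a^2 b^2 a^2 b a b) = trace(b)*trace(a^2 b a b a^2 b) - trace(a^2 b a b a^2)   [square of b] = x^2*y*z^3 - x^3*z^2 - 2*x*y^2*z^2 + y^3*z + x^3 + x*y^2 + 2*x*z^2 - 2*y*z - 3*x
trace(a b^3 a^2 b^2 a^2 b) = trace(b)*trace(a^2 b^2 a^2 b a b^2) - trace(a^2 b^2 a^2 b a b)   [square of b] = x^2*y^3*z^3 - 2*x^3*y^2*z^2 - 2*x*y^4*z^2 + x^4*y*z + 2*x^2*y^3*z - x^2*y*z^3 + y^5*z + x^3*z^2 + 5*x*y^2*z^2 - 3*x^2*y*z - 4*y^3*z - x^3 - x*y^2 - 2*x*z^2 + 3*y*z + 3*x
trace(a^2 b^2) = trace(b)*trace(a^2 b) - trace(a^2)   [square of b] = x*y*z - x^2 - y^2 + 2
trace(b^2 a^2 b) = trace(b)*trace(a^2 b^2) - trace(a^2 b)   [square of b] = x*y^2*z - x^2*y - y^3 - x*z + 3*y
trace(a^2 b a^2 b^2) = trace(a)*trace(b^2 a^2 b a) - trace(b^2 a^2 b)   [square of a] = x^2*y*z^2 - x^3*z - 2*x*y^2*z + x^2*y + y^3 + 2*x*z - 3*y
trace(a^2 b a^2 b) = trace(a)*trace(b a^2 b a) - trace(b a^2 b)   [square of a] = x^2*z^2 - 2*x*y*z + y^2 - 2
trace(b^3 a^2 b a^2) = trace(b)*trace(a^2 b a^2 b^2) - trace(a^2 b a^2 b)   [square of b] = x^2*y^2*z^2 - x^3*y*z - 2*x*y^3*z + x^2*y^2 - x^2*z^2 + y^4 + 4*x*y*z - 4*y^2 + 2
trace(b^3 a^2 b a) = trace(b)*trace(b a^2 b a b) - trace(b a^2 b a)   [square of b] = x*y^2*z^2 - x^2*y*z - y^3*z - x*z^2 + 2*y*z + x
trace(a^3 b^3 a^2 b) = trace(a)*trace(b^3 a^2 b a^2) - trace(b^3 a^2 b a)   [square of a] = x^3*y^2*z^2 - x^4*y*z - 2*x^2*y^3*z + x^3*y^2 - x^3*z^2 + x*y^4 - x*y^2*z^2 + 5*x^2*y*z + y^3*z - 4*x*y^2 + x*z^2 - 2*y*z + x
trace(a^3 b^2 a) = trace(a)*trace(a^2 b^2 a) - trace(a^2 b^2)   [square of a] = x^3*y*z - x^4 - x^2*y^2 - 2*x*y*z + 4*x^2 + y^2 - 2
trace(b a^5 b) = trace(a)*trace(a^3 b^2 a) - trace(a^3 b^2)   [square of a] = x^4*y*z - x^5 - x^3*y^2 - 3*x^2*y*z + 5*x^3 + 2*x*y^2 + y*z - 5*x
trace(b a^5) = trace(a)*trace(a^2 b a^2) - trace(a^2 b a)   [square of a] = x^4*z - x^3*y - 3*x^2*z + 2*x*y + z
trace(a^3 b^3 a^2) = trace(b)*trace(b a^5 b) - trace(b a^5)   [square of b] = x^4*y^2*z - x^5*y - x^3*y^3 - x^4*z - 3*x^2*y^2*z + 6*x^3*y + 2*x*y^3 + 3*x^2*z + y^2*z - 7*x*y - z
trace(a b^3 a^2 b^2 a^2) = trace(b)*trace(a^3 b^3 a^2 b) - trace(a^3 b^3 a^2)   [square of b] = x^3*y^3*z^2 - 2*x^4*y^2*z - 2*x^2*y^4*z + x^5*y + 2*x^3*y^3 - x^3*y*z^2 + x*y^5 - x*y^3*z^2 + x^4*z + 8*x^2*y^2*z + y^4*z - 6*x^3*y - 6*x*y^3 + x*y*z^2 - 3*x^2*z - 3*y^2*z + 8*x*y + z
trace(b^2 a^2 b^2 a b^3 a^2) = trace(b)*trace(a b^3 a^2 b^2 a^2 b) - trace(a b^3 a^2 b^2 a^2)   [square of b] = x^2*y^4*z^3 - 3*x^3*y^3*z^2 - 2*x*y^5*z^2 + 3*x^4*y^2*z + 4*x^2*y^4*z - x^2*y^2*z^3 + y^6*z - x^5*y - 2*x^3*y^3 + 2*x^3*y*z^2 - x*y^5 + 6*x*y^3*z^2 - x^4*z - 11*x^2*y^2*z - 5*y^4*z + 5*x^3*y + 5*x*y^3 - 3*x*y*z^2 + 3*x^2*z + 6*y^2*z - 5*x*y - z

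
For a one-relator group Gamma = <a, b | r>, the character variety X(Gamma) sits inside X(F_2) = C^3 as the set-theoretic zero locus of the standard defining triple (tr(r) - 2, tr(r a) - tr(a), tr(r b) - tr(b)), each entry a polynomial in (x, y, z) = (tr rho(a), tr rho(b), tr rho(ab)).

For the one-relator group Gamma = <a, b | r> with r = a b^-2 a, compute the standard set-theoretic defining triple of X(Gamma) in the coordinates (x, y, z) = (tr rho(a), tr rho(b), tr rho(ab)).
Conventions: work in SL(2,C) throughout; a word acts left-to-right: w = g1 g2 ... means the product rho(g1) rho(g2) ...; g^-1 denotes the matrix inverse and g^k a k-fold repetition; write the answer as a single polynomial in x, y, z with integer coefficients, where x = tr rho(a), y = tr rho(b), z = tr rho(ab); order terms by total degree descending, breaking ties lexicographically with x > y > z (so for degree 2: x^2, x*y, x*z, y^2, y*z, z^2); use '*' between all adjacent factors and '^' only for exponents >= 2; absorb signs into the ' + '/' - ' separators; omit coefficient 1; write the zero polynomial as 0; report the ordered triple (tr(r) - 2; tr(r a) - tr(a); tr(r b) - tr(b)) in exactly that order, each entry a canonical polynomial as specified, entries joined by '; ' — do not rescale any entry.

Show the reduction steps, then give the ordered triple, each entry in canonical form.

next, tr(a^2) = tr(a) tr(a) - tr(1) = x^2 - 2
next, tr(a^2 b) = tr(a) tr(b a) - tr(b) = x*z - y
tr(a^2 b^-1) = tr(a^2) tr(b) - tr(a^2 b) = x^2*y - x*z - y
tr(a b^-2 a) = tr(a^2 b^-1) tr(b) - tr(a^2) = x^2*y^2 - x*y*z - x^2 - y^2 + 2
tr(a^3) = tr(a) tr(a^2) - tr(a)  (reduce the a square) = x^3 - 3*x
tr(a^3 b) = tr(a) tr(a b a) - tr(a b)  (reduce the a square) = x^2*z - x*y - z
and tr(b^-1 a^3) = tr(a^3) tr(b) - tr(a^3 b)  (eliminate b^-1) = x^3*y - x^2*z - 2*x*y + z
next, tr(a b^-2 a^2) = tr(b^-1 a^3) tr(b) - tr(b^-1 a^3 b)  (eliminate b^-1) = x^3*y^2 - x^2*y*z - x^3 - 2*x*y^2 + y*z + 3*x
next, tr(a b a b) = tr(b a) tr(b a) - tr(1)  (split on b) = z^2 - 2
and tr(a b a b^-1) = tr(a b a) tr(b) - tr(a b a b)  (eliminate b^-1) = x*y*z - y^2 - z^2 + 2
and tr(a b^-2 a b) = tr(a b a b^-1) tr(b) - tr(a b a)  (eliminate b^-1) = x*y^2*z - y^3 - y*z^2 - x*z + 3*y
assemble the triple (tr(r) - 2; tr(r a) - x; tr(r b) - y)

x^2*y^2 - x*y*z - x^2 - y^2; x^3*y^2 - x^2*y*z - x^3 - 2*x*y^2 + y*z + 2*x; x*y^2*z - y^3 - y*z^2 - x*z + 2*y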